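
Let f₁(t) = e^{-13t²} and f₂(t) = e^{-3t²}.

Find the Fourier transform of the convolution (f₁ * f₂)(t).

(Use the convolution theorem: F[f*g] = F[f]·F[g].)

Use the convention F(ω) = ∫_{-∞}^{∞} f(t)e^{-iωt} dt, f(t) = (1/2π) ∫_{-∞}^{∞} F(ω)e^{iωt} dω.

F[f₁*f₂](ω) = \frac{\sqrt{39} \pi e^{- \frac{4 \omega^{2}}{39}}}{39}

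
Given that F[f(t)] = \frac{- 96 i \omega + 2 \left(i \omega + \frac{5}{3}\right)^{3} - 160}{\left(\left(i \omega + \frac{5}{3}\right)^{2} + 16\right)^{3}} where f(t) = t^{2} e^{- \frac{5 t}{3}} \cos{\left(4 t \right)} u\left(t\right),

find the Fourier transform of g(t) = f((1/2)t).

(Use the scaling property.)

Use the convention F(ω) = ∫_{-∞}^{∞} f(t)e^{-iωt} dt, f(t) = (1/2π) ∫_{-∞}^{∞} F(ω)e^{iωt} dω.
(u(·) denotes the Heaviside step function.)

F[g](ω) = \frac{108 \left(- 2592 i \omega + \left(6 i \omega + 5\right)^{3} - 2160\right)}{\left(\left(6 i \omega + 5\right)^{2} + 144\right)^{3}}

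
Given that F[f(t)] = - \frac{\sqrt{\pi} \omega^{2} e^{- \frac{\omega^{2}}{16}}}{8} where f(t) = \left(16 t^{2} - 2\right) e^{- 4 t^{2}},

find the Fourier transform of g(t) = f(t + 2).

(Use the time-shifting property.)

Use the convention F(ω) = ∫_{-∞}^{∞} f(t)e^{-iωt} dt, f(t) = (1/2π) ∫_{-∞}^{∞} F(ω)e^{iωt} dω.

F[g](ω) = - \frac{\sqrt{\pi} \omega^{2} e^{- \frac{\omega \left(\omega - 32 i\right)}{16}}}{8}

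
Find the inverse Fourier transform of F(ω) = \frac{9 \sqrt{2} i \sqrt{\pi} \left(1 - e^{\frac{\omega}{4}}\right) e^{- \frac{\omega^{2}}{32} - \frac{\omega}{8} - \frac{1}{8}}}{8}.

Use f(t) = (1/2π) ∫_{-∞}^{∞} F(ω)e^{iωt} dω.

f(t) = 9 e^{- 8 t^{2}} \sin{\left(2 t \right)}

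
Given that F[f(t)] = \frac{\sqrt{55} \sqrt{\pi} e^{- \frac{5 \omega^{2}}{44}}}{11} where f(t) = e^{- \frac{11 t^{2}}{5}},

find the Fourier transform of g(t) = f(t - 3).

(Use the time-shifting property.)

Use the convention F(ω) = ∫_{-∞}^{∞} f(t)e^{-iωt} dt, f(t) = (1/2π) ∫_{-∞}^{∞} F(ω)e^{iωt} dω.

F[g](ω) = \frac{\sqrt{55} \sqrt{\pi} e^{- \frac{\omega \left(5 \omega + 132 i\right)}{44}}}{11}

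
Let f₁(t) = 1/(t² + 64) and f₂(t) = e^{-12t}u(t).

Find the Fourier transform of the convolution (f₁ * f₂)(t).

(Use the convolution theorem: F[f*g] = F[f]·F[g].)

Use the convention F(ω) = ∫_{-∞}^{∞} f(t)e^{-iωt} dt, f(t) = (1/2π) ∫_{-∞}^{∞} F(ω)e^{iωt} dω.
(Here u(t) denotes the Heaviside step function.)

F[f₁*f₂](ω) = \frac{\pi e^{- 8 \left|{\omega}\right|}}{8 \left(i \omega + 12\right)}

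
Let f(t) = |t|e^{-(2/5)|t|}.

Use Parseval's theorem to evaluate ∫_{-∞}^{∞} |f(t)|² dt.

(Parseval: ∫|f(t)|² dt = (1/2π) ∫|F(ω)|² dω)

∫|f(t)|² dt = \frac{125}{16}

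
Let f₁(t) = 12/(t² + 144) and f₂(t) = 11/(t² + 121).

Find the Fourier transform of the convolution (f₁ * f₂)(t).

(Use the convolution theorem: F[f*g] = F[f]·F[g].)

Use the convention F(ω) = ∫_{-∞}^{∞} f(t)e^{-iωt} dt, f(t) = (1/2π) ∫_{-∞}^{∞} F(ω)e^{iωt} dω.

F[f₁*f₂](ω) = \pi^{2} e^{- 23 \left|{\omega}\right|}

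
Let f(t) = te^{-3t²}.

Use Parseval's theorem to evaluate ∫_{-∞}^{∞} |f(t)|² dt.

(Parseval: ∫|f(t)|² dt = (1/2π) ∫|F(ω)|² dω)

∫|f(t)|² dt = \frac{\sqrt{6} \sqrt{\pi}}{72}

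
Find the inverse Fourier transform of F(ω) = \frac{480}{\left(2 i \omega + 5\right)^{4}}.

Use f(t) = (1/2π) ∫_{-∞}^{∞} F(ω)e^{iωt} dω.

f(t) = 5 t^{3} e^{- \frac{5 t}{2}} u\left(t\right)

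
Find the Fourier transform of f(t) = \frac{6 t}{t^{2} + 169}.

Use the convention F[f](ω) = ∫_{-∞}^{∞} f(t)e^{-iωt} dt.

F(ω) = - 6 i \pi e^{- 13 \left|{\omega}\right|} \operatorname{sign}{\left(\omega \right)}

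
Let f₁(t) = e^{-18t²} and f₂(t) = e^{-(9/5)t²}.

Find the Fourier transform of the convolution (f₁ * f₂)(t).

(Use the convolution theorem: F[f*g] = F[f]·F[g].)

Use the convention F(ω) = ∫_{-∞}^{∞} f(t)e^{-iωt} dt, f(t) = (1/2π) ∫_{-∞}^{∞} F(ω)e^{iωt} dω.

F[f₁*f₂](ω) = \frac{\sqrt{10} \pi e^{- \frac{11 \omega^{2}}{72}}}{18}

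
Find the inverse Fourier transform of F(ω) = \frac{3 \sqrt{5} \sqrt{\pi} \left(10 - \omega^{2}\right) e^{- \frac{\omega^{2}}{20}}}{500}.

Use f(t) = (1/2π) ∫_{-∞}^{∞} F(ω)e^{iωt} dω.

f(t) = 3 t^{2} e^{- 5 t^{2}}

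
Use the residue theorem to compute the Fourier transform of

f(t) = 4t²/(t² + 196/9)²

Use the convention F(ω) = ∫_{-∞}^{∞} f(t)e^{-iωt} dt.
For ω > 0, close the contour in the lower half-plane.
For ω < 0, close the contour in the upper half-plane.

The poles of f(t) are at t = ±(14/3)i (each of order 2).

Let g(z) = f(z)e^{-iωz}; for large |z| the factor e^{-iωz} decays in the lower half-plane when ω > 0 and in the upper half-plane when ω < 0.

Case ω > 0 (lower half-plane, clockwise contour ⇒ F(ω) = -2πi·ΣRes):
  Res_{z = - \frac{14 i}{3}} g(z) = i \left(\frac{3}{14} - \omega\right) e^{- \frac{14 \omega}{3}} (pole of order 2)
  F(ω) = -2πi·ΣRes = \frac{\pi \left(3 - 14 \omega\right) e^{- \frac{14 \omega}{3}}}{7}

Case ω < 0 (upper half-plane, counterclockwise contour ⇒ F(ω) = +2πi·ΣRes):
  Res_{z = \frac{14 i}{3}} g(z) = i \left(- \omega - \frac{3}{14}\right) e^{\frac{14 \omega}{3}} (pole of order 2)
  F(ω) = 2πi·ΣRes = \frac{\pi \left(14 \omega + 3\right) e^{\frac{14 \omega}{3}}}{7}

Both cases combine into a single formula in |ω|:

F(ω) = \frac{\pi \left(3 - 14 \left|{\omega}\right|\right) e^{- \frac{14 \left|{\omega}\right|}{3}}}{7}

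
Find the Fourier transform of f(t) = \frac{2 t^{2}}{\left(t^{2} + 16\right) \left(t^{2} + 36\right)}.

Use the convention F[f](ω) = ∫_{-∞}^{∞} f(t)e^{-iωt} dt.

F(ω) = \frac{\pi \left(3 - 2 e^{2 \left|{\omega}\right|}\right) e^{- 6 \left|{\omega}\right|}}{5}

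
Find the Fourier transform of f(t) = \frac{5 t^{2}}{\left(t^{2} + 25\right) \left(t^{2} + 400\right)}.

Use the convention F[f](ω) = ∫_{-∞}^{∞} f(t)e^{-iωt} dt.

F(ω) = \frac{\pi \left(4 - e^{15 \left|{\omega}\right|}\right) e^{- 20 \left|{\omega}\right|}}{15}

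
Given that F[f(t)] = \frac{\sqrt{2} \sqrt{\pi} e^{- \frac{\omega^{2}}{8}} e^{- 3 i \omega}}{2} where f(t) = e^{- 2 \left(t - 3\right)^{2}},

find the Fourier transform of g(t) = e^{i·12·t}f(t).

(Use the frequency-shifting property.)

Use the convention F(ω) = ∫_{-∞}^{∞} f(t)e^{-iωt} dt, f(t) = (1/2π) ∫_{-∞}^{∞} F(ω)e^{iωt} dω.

F[g](ω) = \frac{\sqrt{2} \sqrt{\pi} e^{- \frac{\left(\omega - 12\right) \left(\omega - 12 + 24 i\right)}{8}}}{2}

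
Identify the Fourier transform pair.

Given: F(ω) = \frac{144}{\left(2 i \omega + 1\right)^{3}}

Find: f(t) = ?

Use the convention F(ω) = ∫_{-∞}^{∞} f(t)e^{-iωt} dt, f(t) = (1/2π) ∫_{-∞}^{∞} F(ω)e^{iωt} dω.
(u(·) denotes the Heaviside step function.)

f(t) = 9 t^{2} e^{- \frac{t}{2}} u\left(t\right)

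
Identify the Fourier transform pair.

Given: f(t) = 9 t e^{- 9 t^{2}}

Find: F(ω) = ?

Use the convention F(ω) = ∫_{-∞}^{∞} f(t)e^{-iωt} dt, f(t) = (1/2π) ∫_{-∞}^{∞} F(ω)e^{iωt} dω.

F(ω) = - \frac{i \sqrt{\pi} \omega e^{- \frac{\omega^{2}}{36}}}{6}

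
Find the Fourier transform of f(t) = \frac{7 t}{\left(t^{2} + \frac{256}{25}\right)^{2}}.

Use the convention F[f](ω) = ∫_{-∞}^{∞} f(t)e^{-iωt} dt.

F(ω) = - \frac{35 i \pi \omega e^{- \frac{16 \left|{\omega}\right|}{5}}}{32}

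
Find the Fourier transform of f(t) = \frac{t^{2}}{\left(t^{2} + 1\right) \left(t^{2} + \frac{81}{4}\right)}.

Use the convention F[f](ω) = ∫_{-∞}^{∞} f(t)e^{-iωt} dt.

F(ω) = - \frac{4 \pi e^{- \left|{\omega}\right|}}{77} + \frac{18 \pi e^{- \frac{9 \left|{\omega}\right|}{2}}}{77}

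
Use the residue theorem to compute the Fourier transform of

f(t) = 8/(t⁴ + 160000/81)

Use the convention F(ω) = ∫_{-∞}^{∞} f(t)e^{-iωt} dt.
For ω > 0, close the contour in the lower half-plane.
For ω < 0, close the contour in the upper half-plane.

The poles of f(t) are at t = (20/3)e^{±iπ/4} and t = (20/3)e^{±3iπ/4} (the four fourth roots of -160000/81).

Let g(z) = f(z)e^{-iωz}; for large |z| the factor e^{-iωz} decays in the lower half-plane when ω > 0 and in the upper half-plane when ω < 0.

Case ω > 0 (lower half-plane, clockwise contour ⇒ F(ω) = -2πi·ΣRes):
  Res_{z = - \frac{10 \sqrt{2}}{3} - \frac{10 \sqrt{2} i}{3}} g(z) = \frac{27 \sqrt{2} i \left(1 - i\right) e^{\frac{10 \sqrt{2} \omega \left(-1 + i\right)}{3}}}{8000}
  Res_{z = \frac{10 \sqrt{2}}{3} - \frac{10 \sqrt{2} i}{3}} g(z) = \frac{27 \sqrt{2} i \left(1 + i\right) e^{- \frac{10 \sqrt{2} \omega \left(1 + i\right)}{3}}}{8000}
  F(ω) = -2πi·ΣRes = \frac{27 \sqrt{2} \pi \left(1 - i\right) \left(e^{\frac{20 \sqrt{2} i \omega}{3}} + i\right) e^{- \frac{10 \sqrt{2} \omega \left(1 + i\right)}{3}}}{4000} = \frac{27 \pi e^{- \frac{10 \sqrt{2} \omega}{3}} \sin{\left(\frac{10 \sqrt{2} \omega}{3} + \frac{\pi}{4} \right)}}{1000}

Case ω < 0 (upper half-plane, counterclockwise contour ⇒ F(ω) = +2πi·ΣRes):
  Res_{z = \frac{10 \sqrt{2}}{3} + \frac{10 \sqrt{2} i}{3}} g(z) = \frac{27 \sqrt{2} i \left(-1 + i\right) e^{\frac{10 \sqrt{2} \omega \left(1 - i\right)}{3}}}{8000}
  Res_{z = - \frac{10 \sqrt{2}}{3} + \frac{10 \sqrt{2} i}{3}} g(z) = \frac{27 \sqrt{2} \left(1 - i\right) e^{\frac{10 \sqrt{2} \omega \left(1 + i\right)}{3}}}{8000}
  F(ω) = 2πi·ΣRes = - \frac{27 \sqrt{2} i \pi \left(i \left(1 - i\right) e^{\frac{10 \sqrt{2} \omega \left(1 - i\right)}{3}} - \left(1 - i\right) e^{\frac{10 \sqrt{2} \omega \left(1 + i\right)}{3}}\right)}{4000} = \frac{27 \pi e^{\frac{10 \sqrt{2} \omega}{3}} \cos{\left(\frac{10 \sqrt{2} \omega}{3} + \frac{\pi}{4} \right)}}{1000}

Both cases combine into a single formula in |ω|:

F(ω) = \frac{27 \pi e^{- \frac{10 \sqrt{2} \left|{\omega}\right|}{3}} \sin{\left(\frac{10 \sqrt{2} \left|{\omega}\right|}{3} + \frac{\pi}{4} \right)}}{1000}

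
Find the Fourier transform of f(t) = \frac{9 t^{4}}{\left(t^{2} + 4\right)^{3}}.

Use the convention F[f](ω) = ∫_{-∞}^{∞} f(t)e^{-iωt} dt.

F(ω) = \frac{9 \pi \left(4 \omega^{2} - 10 \left|{\omega}\right| + 3\right) e^{- 2 \left|{\omega}\right|}}{16}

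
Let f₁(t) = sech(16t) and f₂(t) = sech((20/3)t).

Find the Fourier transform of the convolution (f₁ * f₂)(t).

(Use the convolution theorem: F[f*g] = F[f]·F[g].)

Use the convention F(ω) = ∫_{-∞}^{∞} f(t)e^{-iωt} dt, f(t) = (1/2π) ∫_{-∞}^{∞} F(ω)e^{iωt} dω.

F[f₁*f₂](ω) = \frac{3 \pi^{2}}{320 \cosh{\left(\frac{\pi \omega}{32} \right)} \cosh{\left(\frac{3 \pi \omega}{40} \right)}}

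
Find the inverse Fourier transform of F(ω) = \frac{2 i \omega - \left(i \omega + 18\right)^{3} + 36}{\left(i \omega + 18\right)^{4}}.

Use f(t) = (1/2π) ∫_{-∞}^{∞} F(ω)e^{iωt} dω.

f(t) = \left(t^{2} - 1\right) e^{- 18 t} u\left(t\right)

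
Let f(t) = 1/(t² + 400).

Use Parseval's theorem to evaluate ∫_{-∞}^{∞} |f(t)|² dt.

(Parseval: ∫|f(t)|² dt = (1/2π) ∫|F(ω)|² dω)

∫|f(t)|² dt = \frac{\pi}{16000}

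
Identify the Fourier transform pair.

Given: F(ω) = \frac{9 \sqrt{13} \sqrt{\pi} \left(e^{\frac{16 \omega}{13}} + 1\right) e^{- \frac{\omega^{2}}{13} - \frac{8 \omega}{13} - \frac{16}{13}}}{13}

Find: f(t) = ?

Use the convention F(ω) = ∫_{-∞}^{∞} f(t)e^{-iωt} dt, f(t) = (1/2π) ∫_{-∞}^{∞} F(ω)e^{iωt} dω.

f(t) = 9 e^{- \frac{13 t^{2}}{4}} \cos{\left(4 t \right)}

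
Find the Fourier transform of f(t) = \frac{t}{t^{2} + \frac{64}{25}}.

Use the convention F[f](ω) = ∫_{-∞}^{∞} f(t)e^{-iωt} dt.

F(ω) = - i \pi e^{- \frac{8 \left|{\omega}\right|}{5}} \operatorname{sign}{\left(\omega \right)}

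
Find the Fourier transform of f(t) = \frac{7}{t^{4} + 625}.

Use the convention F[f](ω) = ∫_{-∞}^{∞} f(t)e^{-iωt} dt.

F(ω) = \frac{7 \pi e^{- \frac{5 \sqrt{2} \left|{\omega}\right|}{2}} \sin{\left(\frac{5 \sqrt{2} \left|{\omega}\right|}{2} + \frac{\pi}{4} \right)}}{125}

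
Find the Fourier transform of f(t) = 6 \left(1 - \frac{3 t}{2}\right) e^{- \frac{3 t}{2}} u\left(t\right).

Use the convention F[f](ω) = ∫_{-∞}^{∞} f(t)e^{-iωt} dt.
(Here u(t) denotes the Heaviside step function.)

F(ω) = \frac{24 i \omega}{- 4 \omega^{2} + 12 i \omega + 9}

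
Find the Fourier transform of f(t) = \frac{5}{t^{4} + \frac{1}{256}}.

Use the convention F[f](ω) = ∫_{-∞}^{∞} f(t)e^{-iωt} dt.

F(ω) = 320 \pi e^{- \frac{\sqrt{2} \left|{\omega}\right|}{8}} \sin{\left(\frac{\sqrt{2} \left|{\omega}\right|}{8} + \frac{\pi}{4} \right)}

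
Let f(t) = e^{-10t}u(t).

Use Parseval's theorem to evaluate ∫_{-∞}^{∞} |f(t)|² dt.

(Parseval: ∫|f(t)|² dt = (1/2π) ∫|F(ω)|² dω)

∫|f(t)|² dt = \frac{1}{20}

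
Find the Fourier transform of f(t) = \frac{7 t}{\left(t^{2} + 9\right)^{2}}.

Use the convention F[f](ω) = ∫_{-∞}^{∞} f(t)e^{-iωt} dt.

F(ω) = - \frac{7 i \pi \omega e^{- 3 \left|{\omega}\right|}}{6}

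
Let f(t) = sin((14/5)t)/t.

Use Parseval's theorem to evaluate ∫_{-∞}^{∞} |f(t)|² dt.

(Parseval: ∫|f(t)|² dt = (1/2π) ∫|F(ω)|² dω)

∫|f(t)|² dt = \frac{14 \pi}{5}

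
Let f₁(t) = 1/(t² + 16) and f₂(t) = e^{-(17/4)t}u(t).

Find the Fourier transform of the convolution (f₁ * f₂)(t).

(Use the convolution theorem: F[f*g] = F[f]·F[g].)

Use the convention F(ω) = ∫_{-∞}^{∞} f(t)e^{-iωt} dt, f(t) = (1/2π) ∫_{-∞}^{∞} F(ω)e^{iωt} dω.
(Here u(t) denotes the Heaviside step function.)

F[f₁*f₂](ω) = \frac{\pi e^{- 4 \left|{\omega}\right|}}{4 i \omega + 17}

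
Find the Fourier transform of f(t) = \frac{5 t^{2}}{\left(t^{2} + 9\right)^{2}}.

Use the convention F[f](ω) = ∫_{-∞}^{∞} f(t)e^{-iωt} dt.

F(ω) = \frac{5 \pi \left(1 - 3 \left|{\omega}\right|\right) e^{- 3 \left|{\omega}\right|}}{6}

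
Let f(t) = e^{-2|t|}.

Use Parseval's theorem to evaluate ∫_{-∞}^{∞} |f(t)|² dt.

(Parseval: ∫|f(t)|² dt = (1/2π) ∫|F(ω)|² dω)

∫|f(t)|² dt = \frac{1}{2}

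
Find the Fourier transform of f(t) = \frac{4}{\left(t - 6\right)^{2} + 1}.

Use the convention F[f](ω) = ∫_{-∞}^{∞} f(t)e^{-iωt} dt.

F(ω) = 4 \pi e^{- 6 i \omega - \left|{\omega}\right|}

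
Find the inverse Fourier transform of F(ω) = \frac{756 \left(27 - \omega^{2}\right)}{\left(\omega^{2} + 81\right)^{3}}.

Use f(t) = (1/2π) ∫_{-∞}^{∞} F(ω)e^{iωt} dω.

f(t) = 7 t^{2} e^{- 9 \left|{t}\right|}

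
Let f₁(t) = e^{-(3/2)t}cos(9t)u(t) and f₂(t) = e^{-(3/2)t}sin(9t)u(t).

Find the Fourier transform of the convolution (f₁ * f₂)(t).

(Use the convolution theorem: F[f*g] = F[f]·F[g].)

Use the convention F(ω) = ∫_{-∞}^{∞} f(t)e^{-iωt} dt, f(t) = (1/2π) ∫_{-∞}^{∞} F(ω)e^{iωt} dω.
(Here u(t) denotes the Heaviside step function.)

F[f₁*f₂](ω) = \frac{72 \left(2 i \omega + 3\right)}{\left(\left(2 i \omega + 3\right)^{2} + 324\right)^{2}}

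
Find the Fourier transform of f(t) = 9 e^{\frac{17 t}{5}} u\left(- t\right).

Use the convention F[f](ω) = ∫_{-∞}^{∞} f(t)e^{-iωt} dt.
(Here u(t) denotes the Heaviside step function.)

F(ω) = - \frac{45}{5 i \omega - 17}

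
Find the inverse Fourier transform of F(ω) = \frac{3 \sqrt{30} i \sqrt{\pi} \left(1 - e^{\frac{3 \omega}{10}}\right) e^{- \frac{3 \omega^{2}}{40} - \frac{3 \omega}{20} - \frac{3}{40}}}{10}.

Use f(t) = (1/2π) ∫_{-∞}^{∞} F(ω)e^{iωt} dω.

f(t) = 6 e^{- \frac{10 t^{2}}{3}} \sin{\left(t \right)}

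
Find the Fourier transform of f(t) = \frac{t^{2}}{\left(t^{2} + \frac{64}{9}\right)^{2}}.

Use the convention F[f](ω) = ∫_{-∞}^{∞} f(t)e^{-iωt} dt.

F(ω) = \frac{\pi \left(3 - 8 \left|{\omega}\right|\right) e^{- \frac{8 \left|{\omega}\right|}{3}}}{16}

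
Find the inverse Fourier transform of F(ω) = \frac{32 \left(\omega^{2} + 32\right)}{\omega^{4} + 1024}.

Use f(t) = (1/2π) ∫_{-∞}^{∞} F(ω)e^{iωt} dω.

f(t) = 4 e^{- 4 \left|{t}\right|} \cos{\left(4 \left|{t}\right| \right)}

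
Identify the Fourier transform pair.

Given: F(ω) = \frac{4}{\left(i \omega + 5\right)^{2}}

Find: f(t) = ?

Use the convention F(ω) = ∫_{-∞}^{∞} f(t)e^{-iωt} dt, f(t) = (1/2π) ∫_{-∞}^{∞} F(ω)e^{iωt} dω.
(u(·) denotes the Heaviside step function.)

f(t) = 4 t e^{- 5 t} u\left(t\right)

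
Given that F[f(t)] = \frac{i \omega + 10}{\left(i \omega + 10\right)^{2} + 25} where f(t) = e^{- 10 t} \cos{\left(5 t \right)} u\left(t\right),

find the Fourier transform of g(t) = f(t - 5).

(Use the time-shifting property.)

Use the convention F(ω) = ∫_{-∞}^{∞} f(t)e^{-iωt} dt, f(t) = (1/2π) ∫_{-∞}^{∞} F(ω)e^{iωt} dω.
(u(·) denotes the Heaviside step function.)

F[g](ω) = \frac{\left(i \omega + 10\right) e^{- 5 i \omega}}{\left(i \omega + 10\right)^{2} + 25}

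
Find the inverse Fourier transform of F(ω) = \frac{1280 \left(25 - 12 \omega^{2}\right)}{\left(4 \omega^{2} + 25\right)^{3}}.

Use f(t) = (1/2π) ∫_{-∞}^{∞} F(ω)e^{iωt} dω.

f(t) = 8 t^{2} e^{- \frac{5 \left|{t}\right|}{2}}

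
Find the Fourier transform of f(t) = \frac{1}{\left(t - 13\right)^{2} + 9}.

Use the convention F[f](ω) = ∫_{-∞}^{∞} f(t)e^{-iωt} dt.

F(ω) = \frac{\pi e^{- 13 i \omega - 3 \left|{\omega}\right|}}{3}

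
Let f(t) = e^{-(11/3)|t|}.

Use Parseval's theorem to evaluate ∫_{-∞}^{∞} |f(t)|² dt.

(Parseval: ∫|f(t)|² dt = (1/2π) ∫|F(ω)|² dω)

∫|f(t)|² dt = \frac{3}{11}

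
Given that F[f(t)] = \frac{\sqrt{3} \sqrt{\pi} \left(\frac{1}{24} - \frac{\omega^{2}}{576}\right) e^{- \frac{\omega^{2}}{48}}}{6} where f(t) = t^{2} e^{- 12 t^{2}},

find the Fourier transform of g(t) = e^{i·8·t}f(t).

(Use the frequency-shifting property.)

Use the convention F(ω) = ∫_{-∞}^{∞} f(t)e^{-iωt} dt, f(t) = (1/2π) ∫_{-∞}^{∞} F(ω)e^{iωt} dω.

F[g](ω) = \frac{\sqrt{3} \sqrt{\pi} \left(24 - \left(\omega - 8\right)^{2}\right) e^{- \frac{\left(\omega - 8\right)^{2}}{48}}}{3456}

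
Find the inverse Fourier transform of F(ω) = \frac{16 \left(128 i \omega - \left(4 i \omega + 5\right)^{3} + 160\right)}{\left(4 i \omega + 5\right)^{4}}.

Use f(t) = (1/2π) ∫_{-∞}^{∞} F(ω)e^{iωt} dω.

f(t) = 4 \left(t^{2} - 1\right) e^{- \frac{5 t}{4}} u\left(t\right)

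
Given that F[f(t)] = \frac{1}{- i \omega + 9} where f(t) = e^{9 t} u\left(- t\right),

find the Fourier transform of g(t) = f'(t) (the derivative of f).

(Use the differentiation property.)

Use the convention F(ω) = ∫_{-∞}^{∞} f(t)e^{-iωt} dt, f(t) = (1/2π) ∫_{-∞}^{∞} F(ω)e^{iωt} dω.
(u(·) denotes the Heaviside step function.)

F[g](ω) = - \frac{\omega}{\omega + 9 i}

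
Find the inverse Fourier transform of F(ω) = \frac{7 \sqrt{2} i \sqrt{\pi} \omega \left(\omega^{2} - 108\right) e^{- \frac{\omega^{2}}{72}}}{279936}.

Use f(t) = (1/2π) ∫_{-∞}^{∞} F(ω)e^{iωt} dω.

f(t) = 7 t^{3} e^{- 18 t^{2}}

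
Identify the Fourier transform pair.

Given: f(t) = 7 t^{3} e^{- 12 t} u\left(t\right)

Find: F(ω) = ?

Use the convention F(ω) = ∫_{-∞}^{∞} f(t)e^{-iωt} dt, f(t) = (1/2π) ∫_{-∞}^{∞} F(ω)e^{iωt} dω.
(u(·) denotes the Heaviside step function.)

F(ω) = \frac{42}{\left(i \omega + 12\right)^{4}}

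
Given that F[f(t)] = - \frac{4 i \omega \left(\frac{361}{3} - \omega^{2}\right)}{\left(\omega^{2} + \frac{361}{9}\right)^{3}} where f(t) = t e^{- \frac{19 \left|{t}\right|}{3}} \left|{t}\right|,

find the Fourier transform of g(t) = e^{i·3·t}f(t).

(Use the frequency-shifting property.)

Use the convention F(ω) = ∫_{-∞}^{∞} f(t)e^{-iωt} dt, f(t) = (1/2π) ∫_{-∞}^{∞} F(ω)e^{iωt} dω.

F[g](ω) = \frac{972 i \left(\omega - 3\right) \left(3 \left(\omega - 3\right)^{2} - 361\right)}{\left(9 \left(\omega - 3\right)^{2} + 361\right)^{3}}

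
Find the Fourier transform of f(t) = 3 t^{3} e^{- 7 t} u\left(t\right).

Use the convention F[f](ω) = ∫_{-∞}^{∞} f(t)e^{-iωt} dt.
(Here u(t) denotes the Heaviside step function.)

F(ω) = \frac{18}{\left(i \omega + 7\right)^{4}}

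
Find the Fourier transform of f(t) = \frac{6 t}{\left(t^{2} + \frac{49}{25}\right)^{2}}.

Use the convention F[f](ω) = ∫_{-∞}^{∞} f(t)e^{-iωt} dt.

F(ω) = - \frac{15 i \pi \omega e^{- \frac{7 \left|{\omega}\right|}{5}}}{7}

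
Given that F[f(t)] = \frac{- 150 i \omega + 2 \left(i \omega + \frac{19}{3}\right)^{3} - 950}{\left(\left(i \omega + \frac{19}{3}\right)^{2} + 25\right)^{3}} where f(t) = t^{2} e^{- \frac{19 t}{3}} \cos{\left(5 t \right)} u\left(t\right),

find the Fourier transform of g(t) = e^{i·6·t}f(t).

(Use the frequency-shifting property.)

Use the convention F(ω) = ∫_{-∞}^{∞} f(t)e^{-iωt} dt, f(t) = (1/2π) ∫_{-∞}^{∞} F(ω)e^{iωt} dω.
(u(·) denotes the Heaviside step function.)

F[g](ω) = \frac{54 \left(2025 i \left(6 - \omega\right) + \left(3 i \left(\omega - 6\right) + 19\right)^{3} - 12825\right)}{\left(\left(3 i \left(\omega - 6\right) + 19\right)^{2} + 225\right)^{3}}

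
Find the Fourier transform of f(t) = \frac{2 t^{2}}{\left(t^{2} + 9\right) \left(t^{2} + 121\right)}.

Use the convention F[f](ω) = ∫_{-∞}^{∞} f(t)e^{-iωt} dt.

F(ω) = \frac{\pi \left(11 - 3 e^{8 \left|{\omega}\right|}\right) e^{- 11 \left|{\omega}\right|}}{56}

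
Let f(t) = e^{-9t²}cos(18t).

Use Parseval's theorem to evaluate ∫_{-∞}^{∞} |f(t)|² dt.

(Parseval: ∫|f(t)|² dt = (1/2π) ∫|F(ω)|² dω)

∫|f(t)|² dt = \frac{\sqrt{2} \sqrt{\pi} \left(1 + e^{18}\right)}{12 e^{18}}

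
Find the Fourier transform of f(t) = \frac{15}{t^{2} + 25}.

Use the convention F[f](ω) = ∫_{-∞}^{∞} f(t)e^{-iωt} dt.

F(ω) = 3 \pi e^{- 5 \left|{\omega}\right|}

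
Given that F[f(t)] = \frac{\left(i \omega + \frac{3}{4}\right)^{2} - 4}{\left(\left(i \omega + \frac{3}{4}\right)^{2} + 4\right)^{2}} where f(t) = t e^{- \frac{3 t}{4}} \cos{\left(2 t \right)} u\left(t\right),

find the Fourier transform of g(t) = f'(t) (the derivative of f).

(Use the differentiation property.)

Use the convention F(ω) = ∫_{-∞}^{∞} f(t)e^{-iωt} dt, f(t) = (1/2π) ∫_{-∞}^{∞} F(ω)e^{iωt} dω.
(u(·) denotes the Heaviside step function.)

F[g](ω) = \frac{16 i \omega \left(\left(4 i \omega + 3\right)^{2} - 64\right)}{\left(\left(4 i \omega + 3\right)^{2} + 64\right)^{2}}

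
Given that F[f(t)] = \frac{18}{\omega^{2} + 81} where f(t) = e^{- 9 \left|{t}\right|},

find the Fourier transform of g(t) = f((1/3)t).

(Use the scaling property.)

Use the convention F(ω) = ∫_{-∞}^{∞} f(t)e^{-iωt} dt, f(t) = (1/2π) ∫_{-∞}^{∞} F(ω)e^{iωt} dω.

F[g](ω) = \frac{6}{\omega^{2} + 9}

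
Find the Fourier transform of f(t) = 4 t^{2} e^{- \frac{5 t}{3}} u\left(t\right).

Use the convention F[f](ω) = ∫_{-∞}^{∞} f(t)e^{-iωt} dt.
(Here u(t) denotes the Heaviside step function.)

F(ω) = \frac{216}{\left(3 i \omega + 5\right)^{3}}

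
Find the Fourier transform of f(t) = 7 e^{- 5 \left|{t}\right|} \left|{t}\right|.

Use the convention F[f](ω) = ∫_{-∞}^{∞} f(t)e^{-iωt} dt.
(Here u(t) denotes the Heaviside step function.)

F(ω) = \frac{14 \left(25 - \omega^{2}\right)}{\left(\omega^{2} + 25\right)^{2}}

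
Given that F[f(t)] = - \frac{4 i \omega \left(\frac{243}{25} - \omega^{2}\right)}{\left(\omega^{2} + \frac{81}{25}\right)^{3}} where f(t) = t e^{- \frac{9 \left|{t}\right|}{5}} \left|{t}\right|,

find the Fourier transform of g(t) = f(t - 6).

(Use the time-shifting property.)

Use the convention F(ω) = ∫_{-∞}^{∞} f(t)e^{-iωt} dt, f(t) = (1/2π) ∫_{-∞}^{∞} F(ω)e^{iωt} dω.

F[g](ω) = \frac{2500 i \omega \left(25 \omega^{2} - 243\right) e^{- 6 i \omega}}{\left(25 \omega^{2} + 81\right)^{3}}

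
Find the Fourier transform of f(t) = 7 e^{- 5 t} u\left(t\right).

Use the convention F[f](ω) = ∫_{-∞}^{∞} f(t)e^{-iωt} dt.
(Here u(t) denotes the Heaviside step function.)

F(ω) = \frac{7}{i \omega + 5}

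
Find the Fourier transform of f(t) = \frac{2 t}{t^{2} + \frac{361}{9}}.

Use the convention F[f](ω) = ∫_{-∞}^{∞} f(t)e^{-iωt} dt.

F(ω) = - 2 i \pi e^{- \frac{19 \left|{\omega}\right|}{3}} \operatorname{sign}{\left(\omega \right)}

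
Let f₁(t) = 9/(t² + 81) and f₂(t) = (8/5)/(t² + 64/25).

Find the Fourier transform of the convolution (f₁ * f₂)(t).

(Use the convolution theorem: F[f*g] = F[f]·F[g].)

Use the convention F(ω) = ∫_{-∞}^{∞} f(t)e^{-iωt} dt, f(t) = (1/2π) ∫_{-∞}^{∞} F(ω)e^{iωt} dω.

F[f₁*f₂](ω) = \pi^{2} e^{- \frac{53 \left|{\omega}\right|}{5}}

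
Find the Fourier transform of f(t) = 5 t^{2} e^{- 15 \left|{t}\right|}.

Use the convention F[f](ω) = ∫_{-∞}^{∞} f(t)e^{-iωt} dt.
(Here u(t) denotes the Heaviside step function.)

F(ω) = \frac{900 \left(75 - \omega^{2}\right)}{\left(\omega^{2} + 225\right)^{3}}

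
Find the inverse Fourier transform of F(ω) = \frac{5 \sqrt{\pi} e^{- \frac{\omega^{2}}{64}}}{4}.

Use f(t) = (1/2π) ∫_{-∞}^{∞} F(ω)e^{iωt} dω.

f(t) = 5 e^{- 16 t^{2}}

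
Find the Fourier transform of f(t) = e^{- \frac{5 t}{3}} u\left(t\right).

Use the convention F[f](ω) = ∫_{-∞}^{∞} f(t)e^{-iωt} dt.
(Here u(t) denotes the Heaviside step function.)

F(ω) = \frac{3}{3 i \omega + 5}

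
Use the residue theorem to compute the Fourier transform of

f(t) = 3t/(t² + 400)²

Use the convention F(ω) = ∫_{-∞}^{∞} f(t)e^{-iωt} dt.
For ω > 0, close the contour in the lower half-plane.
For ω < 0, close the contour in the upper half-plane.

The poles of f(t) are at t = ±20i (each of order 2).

Let g(z) = f(z)e^{-iωz}; for large |z| the factor e^{-iωz} decays in the lower half-plane when ω > 0 and in the upper half-plane when ω < 0.

Case ω > 0 (lower half-plane, clockwise contour ⇒ F(ω) = -2πi·ΣRes):
  Res_{z = - 20 i} g(z) = \frac{3 \omega e^{- 20 \omega}}{80} (pole of order 2)
  F(ω) = -2πi·ΣRes = - \frac{3 i \pi \omega e^{- 20 \omega}}{40}

Case ω < 0 (upper half-plane, counterclockwise contour ⇒ F(ω) = +2πi·ΣRes):
  Res_{z = 20 i} g(z) = - \frac{3 \omega e^{20 \omega}}{80} (pole of order 2)
  F(ω) = 2πi·ΣRes = - \frac{3 i \pi \omega e^{20 \omega}}{40}

Both cases combine into a single formula in |ω|:

F(ω) = - \frac{3 i \pi \omega e^{- 20 \left|{\omega}\right|}}{40}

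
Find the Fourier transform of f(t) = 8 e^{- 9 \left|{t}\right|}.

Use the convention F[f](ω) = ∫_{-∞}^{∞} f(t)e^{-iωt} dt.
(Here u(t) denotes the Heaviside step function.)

F(ω) = \frac{144}{\omega^{2} + 81}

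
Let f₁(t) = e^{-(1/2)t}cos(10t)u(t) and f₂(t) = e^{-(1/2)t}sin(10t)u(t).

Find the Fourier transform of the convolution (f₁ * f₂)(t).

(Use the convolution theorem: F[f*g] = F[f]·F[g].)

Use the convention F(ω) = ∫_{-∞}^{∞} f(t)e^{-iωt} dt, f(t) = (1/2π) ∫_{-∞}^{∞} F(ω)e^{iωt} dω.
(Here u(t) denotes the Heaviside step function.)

F[f₁*f₂](ω) = \frac{80 \left(2 i \omega + 1\right)}{\left(\left(2 i \omega + 1\right)^{2} + 400\right)^{2}}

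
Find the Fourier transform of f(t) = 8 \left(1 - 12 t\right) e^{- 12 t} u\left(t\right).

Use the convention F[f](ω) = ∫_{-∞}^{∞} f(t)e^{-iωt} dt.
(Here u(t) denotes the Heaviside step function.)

F(ω) = \frac{8 i \omega}{- \omega^{2} + 24 i \omega + 144}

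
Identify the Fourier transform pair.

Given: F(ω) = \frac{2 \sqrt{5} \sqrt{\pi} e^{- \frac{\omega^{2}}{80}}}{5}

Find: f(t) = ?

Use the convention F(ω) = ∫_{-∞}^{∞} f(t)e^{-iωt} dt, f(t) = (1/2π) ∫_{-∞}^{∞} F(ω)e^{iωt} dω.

f(t) = 4 e^{- 20 t^{2}}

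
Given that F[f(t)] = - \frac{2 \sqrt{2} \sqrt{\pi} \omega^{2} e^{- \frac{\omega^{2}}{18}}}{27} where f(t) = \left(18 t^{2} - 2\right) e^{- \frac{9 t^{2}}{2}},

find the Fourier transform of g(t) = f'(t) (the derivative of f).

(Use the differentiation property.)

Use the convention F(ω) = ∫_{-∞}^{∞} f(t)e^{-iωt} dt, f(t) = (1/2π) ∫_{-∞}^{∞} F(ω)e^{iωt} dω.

F[g](ω) = - \frac{2 \sqrt{2} i \sqrt{\pi} \omega^{3} e^{- \frac{\omega^{2}}{18}}}{27}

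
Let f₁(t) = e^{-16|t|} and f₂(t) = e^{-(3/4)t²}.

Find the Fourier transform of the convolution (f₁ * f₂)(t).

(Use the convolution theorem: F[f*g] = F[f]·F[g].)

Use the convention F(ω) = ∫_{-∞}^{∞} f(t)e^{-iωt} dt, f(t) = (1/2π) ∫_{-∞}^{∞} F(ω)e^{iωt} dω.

F[f₁*f₂](ω) = \frac{64 \sqrt{3} \sqrt{\pi} e^{- \frac{\omega^{2}}{3}}}{3 \left(\omega^{2} + 256\right)}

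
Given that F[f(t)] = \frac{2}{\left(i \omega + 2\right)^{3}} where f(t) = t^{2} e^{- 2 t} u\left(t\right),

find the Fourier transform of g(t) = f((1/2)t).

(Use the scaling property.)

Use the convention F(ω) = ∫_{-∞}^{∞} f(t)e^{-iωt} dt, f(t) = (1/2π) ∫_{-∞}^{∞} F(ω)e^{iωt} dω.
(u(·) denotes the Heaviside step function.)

F[g](ω) = \frac{1}{2 \left(i \omega + 1\right)^{3}}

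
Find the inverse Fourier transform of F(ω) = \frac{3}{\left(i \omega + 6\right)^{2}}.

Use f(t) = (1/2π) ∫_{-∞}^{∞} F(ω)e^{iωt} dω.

f(t) = 3 t e^{- 6 t} u\left(t\right)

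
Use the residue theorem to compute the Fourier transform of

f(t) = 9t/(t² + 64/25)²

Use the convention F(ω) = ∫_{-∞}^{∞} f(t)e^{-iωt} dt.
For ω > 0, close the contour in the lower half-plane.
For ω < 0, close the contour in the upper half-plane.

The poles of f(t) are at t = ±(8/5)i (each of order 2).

Let g(z) = f(z)e^{-iωz}; for large |z| the factor e^{-iωz} decays in the lower half-plane when ω > 0 and in the upper half-plane when ω < 0.

Case ω > 0 (lower half-plane, clockwise contour ⇒ F(ω) = -2πi·ΣRes):
  Res_{z = - \frac{8 i}{5}} g(z) = \frac{45 \omega e^{- \frac{8 \omega}{5}}}{32} (pole of order 2)
  F(ω) = -2πi·ΣRes = - \frac{45 i \pi \omega e^{- \frac{8 \omega}{5}}}{16}

Case ω < 0 (upper half-plane, counterclockwise contour ⇒ F(ω) = +2πi·ΣRes):
  Res_{z = \frac{8 i}{5}} g(z) = - \frac{45 \omega e^{\frac{8 \omega}{5}}}{32} (pole of order 2)
  F(ω) = 2πi·ΣRes = - \frac{45 i \pi \omega e^{\frac{8 \omega}{5}}}{16}

Both cases combine into a single formula in |ω|:

F(ω) = - \frac{45 i \pi \omega e^{- \frac{8 \left|{\omega}\right|}{5}}}{16}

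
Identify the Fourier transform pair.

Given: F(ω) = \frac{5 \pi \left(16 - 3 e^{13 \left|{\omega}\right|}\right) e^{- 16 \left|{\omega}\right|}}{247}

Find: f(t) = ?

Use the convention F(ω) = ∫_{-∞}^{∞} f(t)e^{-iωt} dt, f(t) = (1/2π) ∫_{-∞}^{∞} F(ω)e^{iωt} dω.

f(t) = \frac{5 t^{2}}{\left(t^{2} + 9\right) \left(t^{2} + 256\right)}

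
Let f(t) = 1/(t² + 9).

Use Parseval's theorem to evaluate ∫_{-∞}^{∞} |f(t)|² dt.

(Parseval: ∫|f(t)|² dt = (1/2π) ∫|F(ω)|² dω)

∫|f(t)|² dt = \frac{\pi}{54}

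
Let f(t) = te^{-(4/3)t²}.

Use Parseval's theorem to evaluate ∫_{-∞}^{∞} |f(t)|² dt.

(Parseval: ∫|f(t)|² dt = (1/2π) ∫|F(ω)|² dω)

∫|f(t)|² dt = \frac{3 \sqrt{6} \sqrt{\pi}}{64}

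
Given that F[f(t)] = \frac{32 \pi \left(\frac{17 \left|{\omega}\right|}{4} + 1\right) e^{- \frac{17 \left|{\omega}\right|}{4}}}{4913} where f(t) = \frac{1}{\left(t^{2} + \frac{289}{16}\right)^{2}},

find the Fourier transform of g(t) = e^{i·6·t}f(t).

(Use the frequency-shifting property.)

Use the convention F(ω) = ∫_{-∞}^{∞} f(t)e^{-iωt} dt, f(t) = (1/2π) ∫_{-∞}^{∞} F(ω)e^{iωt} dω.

F[g](ω) = \frac{8 \pi \left(17 \left|{\omega - 6}\right| + 4\right) e^{- \frac{17 \left|{\omega - 6}\right|}{4}}}{4913}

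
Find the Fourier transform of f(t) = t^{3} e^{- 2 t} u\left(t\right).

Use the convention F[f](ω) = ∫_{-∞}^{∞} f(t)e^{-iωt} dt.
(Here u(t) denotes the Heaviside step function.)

F(ω) = \frac{6}{\left(i \omega + 2\right)^{4}}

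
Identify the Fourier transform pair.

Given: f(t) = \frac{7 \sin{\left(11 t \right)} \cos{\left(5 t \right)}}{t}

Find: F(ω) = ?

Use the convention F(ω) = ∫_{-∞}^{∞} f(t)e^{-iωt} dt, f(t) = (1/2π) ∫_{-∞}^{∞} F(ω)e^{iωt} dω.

F(ω) = \begin{cases} 7 \pi & \text{for}\: \omega > -6 \wedge \omega < 6 \\\frac{7 \pi}{2} & \text{for}\: \omega > -16 \wedge \omega < 16 \\0 & \text{otherwise} \end{cases}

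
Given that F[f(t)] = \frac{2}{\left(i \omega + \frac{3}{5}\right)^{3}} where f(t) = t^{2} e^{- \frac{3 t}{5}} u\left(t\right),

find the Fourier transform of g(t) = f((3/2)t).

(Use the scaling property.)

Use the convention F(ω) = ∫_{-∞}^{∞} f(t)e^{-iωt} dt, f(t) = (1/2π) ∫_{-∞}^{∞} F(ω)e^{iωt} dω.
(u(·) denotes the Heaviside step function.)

F[g](ω) = \frac{4500}{\left(10 i \omega + 9\right)^{3}}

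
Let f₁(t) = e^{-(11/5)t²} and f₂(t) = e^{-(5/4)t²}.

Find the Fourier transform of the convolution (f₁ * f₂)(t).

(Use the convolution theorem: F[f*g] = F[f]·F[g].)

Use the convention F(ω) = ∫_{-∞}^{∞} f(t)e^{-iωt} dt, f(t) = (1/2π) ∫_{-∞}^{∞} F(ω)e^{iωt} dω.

F[f₁*f₂](ω) = \frac{2 \sqrt{11} \pi e^{- \frac{69 \omega^{2}}{220}}}{11}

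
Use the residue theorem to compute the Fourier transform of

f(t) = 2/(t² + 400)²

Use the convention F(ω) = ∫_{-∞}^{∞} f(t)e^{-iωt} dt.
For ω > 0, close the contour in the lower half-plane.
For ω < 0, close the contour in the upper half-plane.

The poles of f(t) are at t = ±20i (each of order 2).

Let g(z) = f(z)e^{-iωz}; for large |z| the factor e^{-iωz} decays in the lower half-plane when ω > 0 and in the upper half-plane when ω < 0.

Case ω > 0 (lower half-plane, clockwise contour ⇒ F(ω) = -2πi·ΣRes):
  Res_{z = - 20 i} g(z) = \frac{i \left(20 \omega + 1\right) e^{- 20 \omega}}{16000} (pole of order 2)
  F(ω) = -2πi·ΣRes = \frac{\pi \left(20 \omega + 1\right) e^{- 20 \omega}}{8000}

Case ω < 0 (upper half-plane, counterclockwise contour ⇒ F(ω) = +2πi·ΣRes):
  Res_{z = 20 i} g(z) = \frac{i \left(20 \omega - 1\right) e^{20 \omega}}{16000} (pole of order 2)
  F(ω) = 2πi·ΣRes = \frac{\pi \left(1 - 20 \omega\right) e^{20 \omega}}{8000}

Both cases combine into a single formula in |ω|:

F(ω) = \frac{\pi \left(20 \left|{\omega}\right| + 1\right) e^{- 20 \left|{\omega}\right|}}{8000}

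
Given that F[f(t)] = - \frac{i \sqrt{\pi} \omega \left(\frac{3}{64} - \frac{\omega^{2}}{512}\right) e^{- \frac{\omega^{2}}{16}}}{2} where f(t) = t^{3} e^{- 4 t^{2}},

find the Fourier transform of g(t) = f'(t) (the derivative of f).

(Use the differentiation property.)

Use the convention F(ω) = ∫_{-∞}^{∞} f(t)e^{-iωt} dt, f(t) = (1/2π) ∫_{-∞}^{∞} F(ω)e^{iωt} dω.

F[g](ω) = \frac{\sqrt{\pi} \omega^{2} \left(24 - \omega^{2}\right) e^{- \frac{\omega^{2}}{16}}}{1024}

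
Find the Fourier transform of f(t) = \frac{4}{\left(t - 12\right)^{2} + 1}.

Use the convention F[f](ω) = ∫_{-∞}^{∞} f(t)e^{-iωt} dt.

F(ω) = 4 \pi e^{- 12 i \omega - \left|{\omega}\right|}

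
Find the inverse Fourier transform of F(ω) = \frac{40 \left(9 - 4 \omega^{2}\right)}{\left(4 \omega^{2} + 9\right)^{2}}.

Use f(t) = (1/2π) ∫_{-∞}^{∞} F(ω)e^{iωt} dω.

f(t) = 5 e^{- \frac{3 \left|{t}\right|}{2}} \left|{t}\right|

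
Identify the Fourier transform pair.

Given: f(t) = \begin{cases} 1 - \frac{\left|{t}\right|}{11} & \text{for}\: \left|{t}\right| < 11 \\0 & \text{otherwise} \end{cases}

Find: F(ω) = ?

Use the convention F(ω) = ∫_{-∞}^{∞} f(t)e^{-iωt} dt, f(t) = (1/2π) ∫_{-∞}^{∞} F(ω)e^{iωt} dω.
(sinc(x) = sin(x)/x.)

F(ω) = 11 \operatorname{sinc}^{2}{\left(\frac{11 \omega}{2} \right)}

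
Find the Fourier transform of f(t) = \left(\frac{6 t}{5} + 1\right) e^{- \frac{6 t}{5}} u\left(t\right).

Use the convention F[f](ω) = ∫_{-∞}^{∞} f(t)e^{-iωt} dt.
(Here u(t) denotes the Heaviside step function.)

F(ω) = \frac{5 \left(- 5 i \omega - 12\right)}{25 \omega^{2} - 60 i \omega - 36}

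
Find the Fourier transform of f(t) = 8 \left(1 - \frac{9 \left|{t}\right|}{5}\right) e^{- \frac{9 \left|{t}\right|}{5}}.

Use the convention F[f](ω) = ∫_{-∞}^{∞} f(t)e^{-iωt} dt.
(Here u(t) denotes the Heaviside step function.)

F(ω) = \frac{36000 \omega^{2}}{\left(25 \omega^{2} + 81\right)^{2}}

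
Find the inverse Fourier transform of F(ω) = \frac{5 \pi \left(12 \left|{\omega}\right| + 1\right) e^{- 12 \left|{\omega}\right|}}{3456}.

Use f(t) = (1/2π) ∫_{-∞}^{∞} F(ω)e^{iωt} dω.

f(t) = \frac{5}{\left(t^{2} + 144\right)^{2}}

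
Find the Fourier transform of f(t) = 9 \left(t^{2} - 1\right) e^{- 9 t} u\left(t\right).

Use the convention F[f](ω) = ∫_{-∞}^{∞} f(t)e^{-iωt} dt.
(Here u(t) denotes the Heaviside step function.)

F(ω) = \frac{9 \left(2 i \omega - \left(i \omega + 9\right)^{3} + 18\right)}{\left(i \omega + 9\right)^{4}}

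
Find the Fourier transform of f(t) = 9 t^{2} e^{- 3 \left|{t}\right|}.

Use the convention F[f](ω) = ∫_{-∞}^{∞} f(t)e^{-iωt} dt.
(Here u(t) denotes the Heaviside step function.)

F(ω) = \frac{324 \left(3 - \omega^{2}\right)}{\left(\omega^{2} + 9\right)^{3}}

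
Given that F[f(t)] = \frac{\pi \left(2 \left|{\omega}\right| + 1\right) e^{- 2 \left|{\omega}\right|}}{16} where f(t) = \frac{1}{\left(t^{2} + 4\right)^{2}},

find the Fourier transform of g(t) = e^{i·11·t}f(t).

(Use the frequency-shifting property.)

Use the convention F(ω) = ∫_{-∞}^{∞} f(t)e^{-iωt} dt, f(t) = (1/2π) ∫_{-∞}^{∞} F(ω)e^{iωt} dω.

F[g](ω) = \frac{\pi \left(2 \left|{\omega - 11}\right| + 1\right) e^{- 2 \left|{\omega - 11}\right|}}{16}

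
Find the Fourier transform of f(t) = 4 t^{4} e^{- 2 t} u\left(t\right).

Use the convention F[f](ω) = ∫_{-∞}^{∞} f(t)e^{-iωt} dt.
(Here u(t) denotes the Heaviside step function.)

F(ω) = \frac{96}{\left(i \omega + 2\right)^{5}}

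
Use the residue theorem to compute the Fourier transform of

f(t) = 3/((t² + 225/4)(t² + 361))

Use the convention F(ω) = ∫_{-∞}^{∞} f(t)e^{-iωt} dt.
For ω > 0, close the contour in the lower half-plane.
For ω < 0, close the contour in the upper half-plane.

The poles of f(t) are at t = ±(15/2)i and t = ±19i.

Let g(z) = f(z)e^{-iωz}; for large |z| the factor e^{-iωz} decays in the lower half-plane when ω > 0 and in the upper half-plane when ω < 0.

Case ω > 0 (lower half-plane, clockwise contour ⇒ F(ω) = -2πi·ΣRes):
  Res_{z = - \frac{15 i}{2}} g(z) = \frac{4 i e^{- \frac{15 \omega}{2}}}{6095}
  Res_{z = - 19 i} g(z) = - \frac{6 i e^{- 19 \omega}}{23161}
  F(ω) = -2πi·ΣRes = - \frac{12 \pi e^{- 19 \omega}}{23161} + \frac{8 \pi e^{- \frac{15 \omega}{2}}}{6095}

Case ω < 0 (upper half-plane, counterclockwise contour ⇒ F(ω) = +2πi·ΣRes):
  Res_{z = \frac{15 i}{2}} g(z) = - \frac{4 i e^{\frac{15 \omega}{2}}}{6095}
  Res_{z = 19 i} g(z) = \frac{6 i e^{19 \omega}}{23161}
  F(ω) = 2πi·ΣRes = \frac{4 \pi \left(38 e^{\frac{15 \omega}{2}} - 15 e^{19 \omega}\right)}{115805}

Both cases combine into a single formula in |ω|:

F(ω) = - \frac{12 \pi e^{- 19 \left|{\omega}\right|}}{23161} + \frac{8 \pi e^{- \frac{15 \left|{\omega}\right|}{2}}}{6095}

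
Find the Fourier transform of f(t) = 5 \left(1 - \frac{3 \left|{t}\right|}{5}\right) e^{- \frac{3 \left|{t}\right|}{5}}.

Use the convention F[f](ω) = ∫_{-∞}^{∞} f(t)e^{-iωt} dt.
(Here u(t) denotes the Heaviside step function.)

F(ω) = \frac{7500 \omega^{2}}{\left(25 \omega^{2} + 9\right)^{2}}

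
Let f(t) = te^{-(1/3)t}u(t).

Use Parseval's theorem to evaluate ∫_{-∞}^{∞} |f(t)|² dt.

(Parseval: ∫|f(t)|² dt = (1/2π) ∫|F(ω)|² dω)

∫|f(t)|² dt = \frac{27}{4}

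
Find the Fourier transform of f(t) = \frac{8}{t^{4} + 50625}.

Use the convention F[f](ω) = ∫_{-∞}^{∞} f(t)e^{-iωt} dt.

F(ω) = \frac{8 \pi e^{- \frac{15 \sqrt{2} \left|{\omega}\right|}{2}} \sin{\left(\frac{15 \sqrt{2} \left|{\omega}\right|}{2} + \frac{\pi}{4} \right)}}{3375}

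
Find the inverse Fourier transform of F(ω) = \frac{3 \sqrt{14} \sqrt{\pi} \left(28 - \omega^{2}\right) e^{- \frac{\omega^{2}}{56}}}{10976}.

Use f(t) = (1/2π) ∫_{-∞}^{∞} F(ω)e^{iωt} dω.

f(t) = 3 t^{2} e^{- 14 t^{2}}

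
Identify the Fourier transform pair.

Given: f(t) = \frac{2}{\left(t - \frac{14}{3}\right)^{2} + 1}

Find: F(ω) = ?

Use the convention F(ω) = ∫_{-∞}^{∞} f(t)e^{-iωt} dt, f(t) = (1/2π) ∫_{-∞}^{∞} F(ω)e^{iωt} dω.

F(ω) = 2 \pi e^{- \frac{14 i \omega}{3} - \left|{\omega}\right|}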